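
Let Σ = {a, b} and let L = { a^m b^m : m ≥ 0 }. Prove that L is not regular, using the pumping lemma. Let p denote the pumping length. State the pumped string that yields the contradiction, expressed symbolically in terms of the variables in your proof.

Assume L is regular. Let p be the pumping length given by the pumping lemma.
Take w = a^p b^p. Then w ∈ L and |w| = 2p ≥ p.
Write w = xyz as guaranteed by the lemma, with |xy| ≤ p and y is nonempty.
The first p characters of w are a's, so xy (and hence y) consists only of a's. Write y = a^k, 1 ≤ k ≤ p.
Pump with i = 2: xy^2z = a^{p+k} b^p. For this to lie in L we would need p = p+k, which forces k = 0. But k ≥ 1, so xy^2z ∉ L.
This is a contradiction; hence L is not regular.

a^{p+k} b^p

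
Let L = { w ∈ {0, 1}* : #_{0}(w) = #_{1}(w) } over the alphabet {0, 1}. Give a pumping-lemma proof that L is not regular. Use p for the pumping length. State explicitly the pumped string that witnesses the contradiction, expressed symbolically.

0^{p+k} 1^p

Suppose for contradiction that L is regular, and let p be the pumping length.
Choose w = 0^p 1^p ∈ L with |w| = 2p ≥ p.
By the pumping lemma, w = xyz with |xy| ≤ p and y is nonempty.
Since the first p symbols of w are all 0's and |xy| ≤ p, y lies entirely in the leading 0-block: y = 0^k for some k with 1 ≤ k ≤ p.
Pump with i = 2: xy^2z = 0^{p+k} 1^p has p+k occurrences of 0 but only p of 1. Since k ≥ 1 the counts differ, so xy^2z ∉ L.
This is a contradiction; hence L is not regular.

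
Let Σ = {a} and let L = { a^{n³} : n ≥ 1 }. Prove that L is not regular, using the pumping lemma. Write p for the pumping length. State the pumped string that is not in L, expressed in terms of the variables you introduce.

a^{p³+k}

Suppose for contradiction that L is regular, and let p be the pumping length.
Take w = a^{p³} ∈ L with |w| = p³ ≥ p.
By the pumping lemma, w = xyz with |xy| ≤ p and y is nonempty.
Then y = a^k for some k with 1 ≤ k ≤ p.
Pump with i = 2: xy^2z = a^{p³+k}. Since 1 ≤ k ≤ p, p³ < p³+k ≤ p³+p < p³+3p²+3p+1 = (p+1)³, so p³+k is not a perfect cube. So xy^2z ∉ L.
Contradiction. Therefore L is not regular.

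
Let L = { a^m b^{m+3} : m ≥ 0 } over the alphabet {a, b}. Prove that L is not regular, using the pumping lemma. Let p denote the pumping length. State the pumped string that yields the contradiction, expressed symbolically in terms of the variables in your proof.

Suppose for contradiction that L is regular, and let p be the pumping length.
Let w = a^p b^{p+3} ∈ L; note |w| = 2p+3 ≥ p.
By the pumping lemma, w = xyz with |xy| ≤ p and |y| ≥ 1.
Because |xy| ≤ p and w begins with p copies of a, we have y = a^k with 1 ≤ k ≤ p.
Pump with i = 2: xy^2z = a^{p+k} b^{p+3}. For this to lie in L we would need p+3 = (p+k)+3, which forces k = 0. But k ≥ 1, so xy^2z ∉ L.
This contradicts the pumping lemma, so L is not regular.

a^{p+k} b^{p+3}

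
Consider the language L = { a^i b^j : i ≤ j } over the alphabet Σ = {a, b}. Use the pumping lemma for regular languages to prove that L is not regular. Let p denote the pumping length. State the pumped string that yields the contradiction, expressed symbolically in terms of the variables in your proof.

Toward a contradiction, assume L is regular with pumping length p.
Choose w = a^p b^p ∈ L, with |w| = 2p ≥ p.
By the pumping lemma, w = xyz with |xy| ≤ p and y is nonempty.
Since the first p symbols of w are all a's and |xy| ≤ p, y lies entirely in the leading a-block: y = a^k for some k with 1 ≤ k ≤ p.
Consider xy^2z = a^{p+k} b^p. Since k ≥ 1, the a-count p+k exceeds the b-count p, so i ≤ j fails; thus xy^2z ∉ L.
Contradiction. Therefore L is not regular.

a^{p+k} b^p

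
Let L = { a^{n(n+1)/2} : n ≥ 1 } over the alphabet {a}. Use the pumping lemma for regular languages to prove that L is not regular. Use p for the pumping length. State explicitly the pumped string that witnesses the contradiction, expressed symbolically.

Suppose for contradiction that L is regular, and let p be the pumping length.
Take w = a^{p(p+1)/2} ∈ L with |w| = p(p+1)/2 ≥ p.
By the pumping lemma, w = xyz with |xy| ≤ p and |y| ≥ 1.
Then y = a^k for some k with 1 ≤ k ≤ p.
Pump with i = 2: xy^2z = a^{p(p+1)/2+k}. Since 1 ≤ k ≤ p, p(p+1)/2 < p(p+1)/2+k ≤ p(p+1)/2+p < (p+1)(p+2)/2, so p(p+1)/2+k is strictly between consecutive triangular numbers. So xy^2z ∉ L.
Contradiction. Therefore L is not regular.

a^{p(p+1)/2+k}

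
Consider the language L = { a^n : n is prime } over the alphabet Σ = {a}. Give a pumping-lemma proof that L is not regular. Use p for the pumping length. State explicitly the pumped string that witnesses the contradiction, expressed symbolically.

Assume L is regular; let p be its pumping constant.
Let q be a prime with q ≥ p+2 (infinitely many primes exist), and take w = a^q ∈ L with |w| = q ≥ p.
By the pumping lemma, w = xyz with |xy| ≤ p and y is nonempty.
Then y = a^k for some k with 1 ≤ k ≤ p.
Since 1 ≤ k ≤ p, |xz| = q-k. Pump with i = q+1: |xy^{q+1}z| = (q-k)+(q+1)k = q+qk = q(1+k), which is composite (both factors ≥ 2). So xy^{q+1}z = a^{q(1+k)} ∉ L.
This is a contradiction; hence L is not regular.

a^{q(1+k)}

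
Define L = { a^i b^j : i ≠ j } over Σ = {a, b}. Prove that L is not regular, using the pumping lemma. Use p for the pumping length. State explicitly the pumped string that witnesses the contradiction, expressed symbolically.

a^{p+p!} b^{p+p!}

Assume L is regular. Let p be the pumping length given by the pumping lemma.
Choose w = a^p b^{p+p!}. Since p ≠ p+p!, w ∈ L; and |w| ≥ p.
The pumping lemma gives a decomposition w = xyz where |xy| ≤ p and |y| ≥ 1.
The first p characters of w are a's, so xy (and hence y) consists only of a's. Write y = a^k, 1 ≤ k ≤ p.
Since 1 ≤ k ≤ p, k divides p!; set t = 1 + p!/k. Then xy^t z has p + (p!/k)·k = p + p! copies of a. Now the a-count equals the b-count, so i ≠ j fails. So xy^t z = a^{p+p!} b^{p+p!} ∉ L.
This contradicts the pumping lemma, so L is not regular.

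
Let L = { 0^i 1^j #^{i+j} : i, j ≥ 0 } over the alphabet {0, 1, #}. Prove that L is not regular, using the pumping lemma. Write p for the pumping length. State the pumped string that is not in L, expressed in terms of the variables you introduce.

0^{p+k} 1^p #^{2p}

Suppose for contradiction that L is regular, and let p be the pumping length.
Take w = 0^p 1^p #^{2p} ∈ L (with i=j=p, i+j=2p), |w| = 4p ≥ p.
Write w = xyz as guaranteed by the lemma, with |xy| ≤ p and y is nonempty.
Since the first p symbols of w are all 0's and |xy| ≤ p, y lies entirely in the leading 0-block: y = 0^k for some k with 1 ≤ k ≤ p.
Consider xy^2z = 0^{p+k} 1^p #^{2p}. Now the 0- and 1-counts sum to 2p+k, but the #-count is 2p ≠ 2p+k. So xy^2z ∉ L.
This contradicts the pumping lemma, so L is not regular.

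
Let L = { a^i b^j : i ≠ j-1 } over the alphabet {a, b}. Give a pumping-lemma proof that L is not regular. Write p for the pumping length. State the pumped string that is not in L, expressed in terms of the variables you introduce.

a^{p+p!} b^{p+p!+1}

Toward a contradiction, assume L is regular with pumping length p.
Choose w = a^p b^{p+p!+1}. Since p ≠ (p+p!+1)-1 = p+p!, w ∈ L; and |w| ≥ p.
By the pumping lemma, w = xyz with |xy| ≤ p and y is nonempty.
Since the first p symbols of w are all a's and |xy| ≤ p, y lies entirely in the leading a-block: y = a^k for some k with 1 ≤ k ≤ p.
Since 1 ≤ k ≤ p, k divides p!; set t = 1 + p!/k. Then xy^t z has p + (p!/k)·k = p + p! copies of a. Now the a-count is p+p! and (b-count)-1 = (p+p!+1)-1 = p+p!, so i ≠ j-1 fails. So xy^t z = a^{p+p!} b^{p+p!+1} ∉ L.
Contradiction. Therefore L is not regular.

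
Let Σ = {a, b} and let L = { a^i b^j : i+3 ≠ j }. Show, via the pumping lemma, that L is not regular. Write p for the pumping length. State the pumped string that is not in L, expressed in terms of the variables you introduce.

Assume L is regular. Let p be the pumping length given by the pumping lemma.
Choose w = a^p b^{p+p!+3}. Since p ≠ (p+p!+3)-3 = p+p!, w ∈ L; and |w| ≥ p.
The pumping lemma gives a decomposition w = xyz where |xy| ≤ p and y is nonempty.
Since the first p symbols of w are all a's and |xy| ≤ p, y lies entirely in the leading a-block: y = a^k for some k with 1 ≤ k ≤ p.
Since 1 ≤ k ≤ p, k divides p!; set t = 1 + p!/k. Then xy^t z has p + (p!/k)·k = p + p! copies of a. Now the a-count is p+p! and (b-count)-3 = (p+p!+3)-3 = p+p!, so i+3 ≠ j fails. So xy^t z = a^{p+p!} b^{p+p!+3} ∉ L.
Contradiction. Therefore L is not regular.

a^{p+p!} b^{p+p!+3}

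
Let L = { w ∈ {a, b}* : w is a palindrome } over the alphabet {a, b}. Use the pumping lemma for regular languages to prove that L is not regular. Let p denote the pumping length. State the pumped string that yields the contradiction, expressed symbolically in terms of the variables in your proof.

Assume L is regular; let p be its pumping constant.
Take w = a^p b a^p, a palindrome of length 2p+1 ≥ p.
The pumping lemma gives a decomposition w = xyz where |xy| ≤ p and |y| > 0.
Because |xy| ≤ p and w begins with p copies of a, we have y = a^k with 1 ≤ k ≤ p.
Pump with i = 2: xy^2z = a^{p+k} b a^p. Its reverse is a^p b a^{p+k}, which differs from xy^2z since k ≥ 1. So xy^2z is not a palindrome and xy^2z ∉ L.
Contradiction. Therefore L is not regular.

a^{p+k} b a^p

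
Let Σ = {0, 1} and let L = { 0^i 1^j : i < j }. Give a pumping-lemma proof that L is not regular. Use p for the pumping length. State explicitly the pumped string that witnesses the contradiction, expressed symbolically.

Assume L is regular. Let p be the pumping length given by the pumping lemma.
Choose w = 0^p 1^{p+1} ∈ L, with |w| = 2p+1 ≥ p.
By the pumping lemma, w = xyz with |xy| ≤ p and y is nonempty.
Because |xy| ≤ p and w begins with p copies of 0, we have y = 0^k with 1 ≤ k ≤ p.
Consider xy^2z = 0^{p+k} 1^{p+1}. Since k ≥ 1, the 0-count p+k is at least p+1, so i < j fails; thus xy^2z ∉ L.
This is a contradiction; hence L is not regular.

0^{p+k} 1^{p+1}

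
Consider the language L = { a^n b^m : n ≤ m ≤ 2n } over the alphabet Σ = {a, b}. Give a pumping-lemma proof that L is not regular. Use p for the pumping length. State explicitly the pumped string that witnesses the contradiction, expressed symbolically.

a^{p+k} b^p

Assume L is regular; let p be its pumping constant.
Take w = a^p b^p ∈ L (since p ≤ p ≤ 2p), with |w| = 2p ≥ p.
Write w = xyz as guaranteed by the lemma, with |xy| ≤ p and y is nonempty.
Since the first p symbols of w are all a's and |xy| ≤ p, y lies entirely in the leading a-block: y = a^k for some k with 1 ≤ k ≤ p.
Pump with i = 2: xy^2z = a^{p+k} b^p. Now n = p+k > p = m, so the condition n ≤ m fails. Thus xy^2z ∉ L.
This is a contradiction; hence L is not regular.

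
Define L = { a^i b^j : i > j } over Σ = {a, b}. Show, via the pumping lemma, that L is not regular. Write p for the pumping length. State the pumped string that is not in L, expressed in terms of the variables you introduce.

a^{p+1-k} b^p

Toward a contradiction, assume L is regular with pumping length p.
Choose w = a^{p+1} b^p ∈ L, with |w| = 2p+1 ≥ p.
The pumping lemma gives a decomposition w = xyz where |xy| ≤ p and |y| ≥ 1.
Since the first p symbols of w are all a's and |xy| ≤ p, y lies entirely in the leading a-block: y = a^k for some k with 1 ≤ k ≤ p.
Consider xy^0z = xz = a^{p+1-k} b^p. Since k ≥ 1, the a-count p+1-k is at most p, so i > j fails; thus xz ∉ L.
This contradicts the pumping lemma, so L is not regular.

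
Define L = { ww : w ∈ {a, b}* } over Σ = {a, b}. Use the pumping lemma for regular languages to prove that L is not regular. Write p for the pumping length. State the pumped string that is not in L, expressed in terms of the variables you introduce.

a^{p+k} b^p a^p b^p

Suppose for contradiction that L is regular, and let p be the pumping length.
Take w = a^p b^p a^p b^p = uu where u = a^pb^p; then w ∈ L and |w| = 4p ≥ p.
By the pumping lemma, w = xyz with |xy| ≤ p and |y| ≥ 1.
The first p characters of w are a's, so xy (and hence y) consists only of a's. Write y = a^k, 1 ≤ k ≤ p.
Pump with i = 2: xy^2z = a^{p+k} b^p a^p b^p, of length 4p+k. Suppose this equals vv. The string starts with a and ends with b, so v does too; thus the boundary between the two copies of v is a b→a transition. There is exactly one such transition, at position 2p+k, so |v| = 2p+k and |vv| = 4p+2k ≠ 4p+k since k ≥ 1. So xy^2z ∉ L.
This contradicts the pumping lemma, so L is not regular.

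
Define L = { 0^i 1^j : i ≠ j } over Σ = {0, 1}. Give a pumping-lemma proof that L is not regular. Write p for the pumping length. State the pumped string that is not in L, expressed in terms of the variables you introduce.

Assume L is regular; let p be its pumping constant.
Choose w = 0^p 1^{p+p!}. Since p ≠ p+p!, w ∈ L; and |w| ≥ p.
The pumping lemma gives a decomposition w = xyz where |xy| ≤ p and y is nonempty.
Since the first p symbols of w are all 0's and |xy| ≤ p, y lies entirely in the leading 0-block: y = 0^k for some k with 1 ≤ k ≤ p.
Since 1 ≤ k ≤ p, k divides p!; set t = 1 + p!/k. Then xy^t z has p + (p!/k)·k = p + p! copies of 0. Now the 0-count equals the 1-count, so i ≠ j fails. So xy^t z = 0^{p+p!} 1^{p+p!} ∉ L.
This contradicts the pumping lemma, so L is not regular.

0^{p+p!} 1^{p+p!}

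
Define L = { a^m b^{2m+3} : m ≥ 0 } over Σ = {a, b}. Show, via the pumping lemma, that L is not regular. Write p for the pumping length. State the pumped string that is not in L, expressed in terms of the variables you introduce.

Suppose for contradiction that L is regular, and let p be the pumping length.
Choose w = a^p b^{2p+3}, which is in L with |w| = 3p+3 ≥ p.
The pumping lemma gives a decomposition w = xyz where |xy| ≤ p and |y| > 0.
Since the first p symbols of w are all a's and |xy| ≤ p, y lies entirely in the leading a-block: y = a^k for some k with 1 ≤ k ≤ p.
Pump with i = 2: xy^2z = a^{p+k} b^{2p+3}. For this to lie in L we would need 2p+3 = 2(p+k)+3, which forces k = 0. But k ≥ 1, so xy^2z ∉ L.
This contradicts the pumping lemma, so L is not regular.

a^{p+k} b^{2p+3}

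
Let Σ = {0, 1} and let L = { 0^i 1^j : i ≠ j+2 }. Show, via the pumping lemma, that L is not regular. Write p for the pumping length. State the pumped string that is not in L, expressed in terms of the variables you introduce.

0^{p+p!} 1^{p+p!-2}

Assume L is regular; let p be its pumping constant.
Choose w = 0^p 1^{p+p!-2}. Since p ≠ (p+p!-2)+2 = p+p!, w ∈ L; and |w| ≥ p.
The pumping lemma gives a decomposition w = xyz where |xy| ≤ p and y is nonempty.
Because |xy| ≤ p and w begins with p copies of 0, we have y = 0^k with 1 ≤ k ≤ p.
Since 1 ≤ k ≤ p, k divides p!; set t = 1 + p!/k. Then xy^t z has p + (p!/k)·k = p + p! copies of 0. Now the 0-count is p+p! and (1-count)+2 = (p+p!-2)+2 = p+p!, so i ≠ j+2 fails. So xy^t z = 0^{p+p!} 1^{p+p!-2} ∉ L.
This is a contradiction; hence L is not regular.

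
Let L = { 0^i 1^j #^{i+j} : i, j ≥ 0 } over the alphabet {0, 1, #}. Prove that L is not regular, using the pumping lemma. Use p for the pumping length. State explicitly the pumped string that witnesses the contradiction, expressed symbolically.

Toward a contradiction, assume L is regular with pumping length p.
Take w = 0^p 1^p #^{2p} ∈ L (with i=j=p, i+j=2p), |w| = 4p ≥ p.
By the pumping lemma, w = xyz with |xy| ≤ p and |y| ≥ 1.
Since the first p symbols of w are all 0's and |xy| ≤ p, y lies entirely in the leading 0-block: y = 0^k for some k with 1 ≤ k ≤ p.
Consider xy^2z = 0^{p+k} 1^p #^{2p}. Now the 0- and 1-counts sum to 2p+k, but the #-count is 2p ≠ 2p+k. So xy^2z ∉ L.
This contradicts the pumping lemma, so L is not regular.

0^{p+k} 1^p #^{2p}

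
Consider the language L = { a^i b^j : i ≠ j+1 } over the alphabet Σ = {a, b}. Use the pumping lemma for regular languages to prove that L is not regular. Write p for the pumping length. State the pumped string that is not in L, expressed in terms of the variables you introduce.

a^{p+p!} b^{p+p!-1}

Assume L is regular. Let p be the pumping length given by the pumping lemma.
Choose w = a^p b^{p+p!-1}. Since p ≠ (p+p!-1)+1 = p+p!, w ∈ L; and |w| ≥ p.
By the pumping lemma, w = xyz with |xy| ≤ p and |y| > 0.
Because |xy| ≤ p and w begins with p copies of a, we have y = a^k with 1 ≤ k ≤ p.
Since 1 ≤ k ≤ p, k divides p!; set t = 1 + p!/k. Then xy^t z has p + (p!/k)·k = p + p! copies of a. Now the a-count is p+p! and (b-count)+1 = (p+p!-1)+1 = p+p!, so i ≠ j+1 fails. So xy^t z = a^{p+p!} b^{p+p!-1} ∉ L.
This contradicts the pumping lemma, so L is not regular.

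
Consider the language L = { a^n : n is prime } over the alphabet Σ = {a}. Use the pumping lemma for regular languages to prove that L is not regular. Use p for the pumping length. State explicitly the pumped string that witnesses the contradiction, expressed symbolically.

Assume L is regular; let p be its pumping constant.
Let q be a prime with q ≥ p+2 (infinitely many primes exist), and take w = a^q ∈ L with |w| = q ≥ p.
Write w = xyz as guaranteed by the lemma, with |xy| ≤ p and |y| ≥ 1.
Then y = a^k for some k with 1 ≤ k ≤ p.
Since 1 ≤ k ≤ p, |xz| = q-k. Pump with i = q+1: |xy^{q+1}z| = (q-k)+(q+1)k = q+qk = q(1+k), which is composite (both factors ≥ 2). So xy^{q+1}z = a^{q(1+k)} ∉ L.
This is a contradiction; hence L is not regular.

a^{q(1+k)}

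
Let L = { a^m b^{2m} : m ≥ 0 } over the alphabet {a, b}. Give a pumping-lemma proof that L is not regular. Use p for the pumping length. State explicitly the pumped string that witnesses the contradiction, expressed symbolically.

Toward a contradiction, assume L is regular with pumping length p.
Choose w = a^p b^{2p}, which is in L with |w| = 3p ≥ p.
By the pumping lemma, w = xyz with |xy| ≤ p and y is nonempty.
Since the first p symbols of w are all a's and |xy| ≤ p, y lies entirely in the leading a-block: y = a^k for some k with 1 ≤ k ≤ p.
Pump with i = 2: xy^2z = a^{p+k} b^{2p}. For this to lie in L we would need 2p = 2(p+k), which forces k = 0. But k ≥ 1, so xy^2z ∉ L.
Contradiction. Therefore L is not regular.

a^{p+k} b^{2p}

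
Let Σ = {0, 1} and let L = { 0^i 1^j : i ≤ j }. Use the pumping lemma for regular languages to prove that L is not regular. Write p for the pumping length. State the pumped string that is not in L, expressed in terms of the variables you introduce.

0^{p+k} 1^p

Suppose for contradiction that L is regular, and let p be the pumping length.
Choose w = 0^p 1^p ∈ L, with |w| = 2p ≥ p.
By the pumping lemma, w = xyz with |xy| ≤ p and |y| > 0.
The first p characters of w are 0's, so xy (and hence y) consists only of 0's. Write y = 0^k, 1 ≤ k ≤ p.
Consider xy^2z = 0^{p+k} 1^p. Since k ≥ 1, the 0-count p+k exceeds the 1-count p, so i ≤ j fails; thus xy^2z ∉ L.
This contradicts the pumping lemma, so L is not regular.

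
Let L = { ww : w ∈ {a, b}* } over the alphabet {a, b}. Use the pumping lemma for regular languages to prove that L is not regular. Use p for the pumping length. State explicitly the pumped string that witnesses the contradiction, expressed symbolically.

a^{p+k} b^p a^p b^p

Toward a contradiction, assume L is regular with pumping length p.
Take w = a^p b^p a^p b^p = uu where u = a^pb^p; then w ∈ L and |w| = 4p ≥ p.
By the pumping lemma, w = xyz with |xy| ≤ p and y is nonempty.
Since the first p symbols of w are all a's and |xy| ≤ p, y lies entirely in the leading a-block: y = a^k for some k with 1 ≤ k ≤ p.
Pump with i = 2: xy^2z = a^{p+k} b^p a^p b^p, of length 4p+k. Suppose this equals vv. The string starts with a and ends with b, so v does too; thus the boundary between the two copies of v is a b→a transition. There is exactly one such transition, at position 2p+k, so |v| = 2p+k and |vv| = 4p+2k ≠ 4p+k since k ≥ 1. So xy^2z ∉ L.
Contradiction. Therefore L is not regular.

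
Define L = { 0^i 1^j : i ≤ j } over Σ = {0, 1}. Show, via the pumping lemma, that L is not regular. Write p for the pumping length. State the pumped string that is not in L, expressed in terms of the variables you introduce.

0^{p+k} 1^p

Assume L is regular; let p be its pumping constant.
Choose w = 0^p 1^p ∈ L, with |w| = 2p ≥ p.
By the pumping lemma, w = xyz with |xy| ≤ p and |y| > 0.
Since the first p symbols of w are all 0's and |xy| ≤ p, y lies entirely in the leading 0-block: y = 0^k for some k with 1 ≤ k ≤ p.
Consider xy^2z = 0^{p+k} 1^p. Since k ≥ 1, the 0-count p+k exceeds the 1-count p, so i ≤ j fails; thus xy^2z ∉ L.
Contradiction. Therefore L is not regular.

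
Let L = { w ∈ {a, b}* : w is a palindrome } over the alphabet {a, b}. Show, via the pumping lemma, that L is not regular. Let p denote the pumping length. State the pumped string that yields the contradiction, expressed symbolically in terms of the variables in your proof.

Assume L is regular; let p be its pumping constant.
Take w = a^p b a^p, a palindrome of length 2p+1 ≥ p.
The pumping lemma gives a decomposition w = xyz where |xy| ≤ p and |y| ≥ 1.
Because |xy| ≤ p and w begins with p copies of a, we have y = a^k with 1 ≤ k ≤ p.
Pump with i = 2: xy^2z = a^{p+k} b a^p. Its reverse is a^p b a^{p+k}, which differs from xy^2z since k ≥ 1. So xy^2z is not a palindrome and xy^2z ∉ L.
This is a contradiction; hence L is not regular.

a^{p+k} b a^p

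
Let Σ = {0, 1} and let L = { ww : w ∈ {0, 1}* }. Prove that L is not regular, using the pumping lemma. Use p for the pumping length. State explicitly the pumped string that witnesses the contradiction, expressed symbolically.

0^{p+k} 1^p 0^p 1^p

Toward a contradiction, assume L is regular with pumping length p.
Take w = 0^p 1^p 0^p 1^p = uu where u = 0^p1^p; then w ∈ L and |w| = 4p ≥ p.
The pumping lemma gives a decomposition w = xyz where |xy| ≤ p and |y| > 0.
Since the first p symbols of w are all 0's and |xy| ≤ p, y lies entirely in the leading 0-block: y = 0^k for some k with 1 ≤ k ≤ p.
Pump with i = 2: xy^2z = 0^{p+k} 1^p 0^p 1^p, of length 4p+k. Suppose this equals vv. The string starts with 0 and ends with 1, so v does too; thus the boundary between the two copies of v is a 1→0 transition. There is exactly one such transition, at position 2p+k, so |v| = 2p+k and |vv| = 4p+2k ≠ 4p+k since k ≥ 1. So xy^2z ∉ L.
Contradiction. Therefore L is not regular.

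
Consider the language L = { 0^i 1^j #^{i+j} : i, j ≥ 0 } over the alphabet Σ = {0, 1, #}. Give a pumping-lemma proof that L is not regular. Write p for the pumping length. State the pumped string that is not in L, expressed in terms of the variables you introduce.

0^{p+k} 1^p #^{2p}

Assume L is regular; let p be its pumping constant.
Take w = 0^p 1^p #^{2p} ∈ L (with i=j=p, i+j=2p), |w| = 4p ≥ p.
By the pumping lemma, w = xyz with |xy| ≤ p and y is nonempty.
The first p characters of w are 0's, so xy (and hence y) consists only of 0's. Write y = 0^k, 1 ≤ k ≤ p.
Consider xy^2z = 0^{p+k} 1^p #^{2p}. Now the 0- and 1-counts sum to 2p+k, but the #-count is 2p ≠ 2p+k. So xy^2z ∉ L.
Contradiction. Therefore L is not regular.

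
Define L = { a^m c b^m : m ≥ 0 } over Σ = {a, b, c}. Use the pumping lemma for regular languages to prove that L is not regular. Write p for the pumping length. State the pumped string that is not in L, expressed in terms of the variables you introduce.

Assume L is regular. Let p be the pumping length given by the pumping lemma.
Take w = a^p c b^p ∈ L with |w| = 2p+1 ≥ p.
The pumping lemma gives a decomposition w = xyz where |xy| ≤ p and |y| > 0.
The first p characters of w are a's, so xy (and hence y) consists only of a's. Write y = a^k, 1 ≤ k ≤ p.
Pump with i = 2: xy^2z = a^{p+k} c b^p, which would require p+k = p. But k ≥ 1, so xy^2z ∉ L.
This contradicts the pumping lemma, so L is not regular.

a^{p+k} c b^p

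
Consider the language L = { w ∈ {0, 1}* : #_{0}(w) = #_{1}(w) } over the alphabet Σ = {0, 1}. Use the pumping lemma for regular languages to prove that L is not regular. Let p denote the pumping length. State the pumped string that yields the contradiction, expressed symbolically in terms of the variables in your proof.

0^{p+k} 1^p

Suppose for contradiction that L is regular, and let p be the pumping length.
Choose w = 0^p 1^p ∈ L with |w| = 2p ≥ p.
By the pumping lemma, w = xyz with |xy| ≤ p and y is nonempty.
Since the first p symbols of w are all 0's and |xy| ≤ p, y lies entirely in the leading 0-block: y = 0^k for some k with 1 ≤ k ≤ p.
Pump with i = 2: xy^2z = 0^{p+k} 1^p has p+k occurrences of 0 but only p of 1. Since k ≥ 1 the counts differ, so xy^2z ∉ L.
Contradiction. Therefore L is not regular.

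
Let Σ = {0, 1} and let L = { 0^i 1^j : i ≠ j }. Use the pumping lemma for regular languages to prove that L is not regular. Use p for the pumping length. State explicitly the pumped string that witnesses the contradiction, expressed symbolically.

Toward a contradiction, assume L is regular with pumping length p.
Choose w = 0^p 1^{p+p!}. Since p ≠ p+p!, w ∈ L; and |w| ≥ p.
By the pumping lemma, w = xyz with |xy| ≤ p and |y| ≥ 1.
The first p characters of w are 0's, so xy (and hence y) consists only of 0's. Write y = 0^k, 1 ≤ k ≤ p.
Since 1 ≤ k ≤ p, k divides p!; set t = 1 + p!/k. Then xy^t z has p + (p!/k)·k = p + p! copies of 0. Now the 0-count equals the 1-count, so i ≠ j fails. So xy^t z = 0^{p+p!} 1^{p+p!} ∉ L.
This is a contradiction; hence L is not regular.

0^{p+p!} 1^{p+p!}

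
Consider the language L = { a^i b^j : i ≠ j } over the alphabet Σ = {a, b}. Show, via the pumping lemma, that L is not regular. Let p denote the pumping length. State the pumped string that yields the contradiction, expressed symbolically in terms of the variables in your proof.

a^{p+p!} b^{p+p!}

Toward a contradiction, assume L is regular with pumping length p.
Choose w = a^p b^{p+p!}. Since p ≠ p+p!, w ∈ L; and |w| ≥ p.
By the pumping lemma, w = xyz with |xy| ≤ p and |y| ≥ 1.
The first p characters of w are a's, so xy (and hence y) consists only of a's. Write y = a^k, 1 ≤ k ≤ p.
Since 1 ≤ k ≤ p, k divides p!; set t = 1 + p!/k. Then xy^t z has p + (p!/k)·k = p + p! copies of a. Now the a-count equals the b-count, so i ≠ j fails. So xy^t z = a^{p+p!} b^{p+p!} ∉ L.
Contradiction. Therefore L is not regular.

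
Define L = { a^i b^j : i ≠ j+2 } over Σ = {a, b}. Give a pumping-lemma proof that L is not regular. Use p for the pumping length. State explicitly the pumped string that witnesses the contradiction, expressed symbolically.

Assume L is regular. Let p be the pumping length given by the pumping lemma.
Choose w = a^p b^{p+p!-2}. Since p ≠ (p+p!-2)+2 = p+p!, w ∈ L; and |w| ≥ p.
By the pumping lemma, w = xyz with |xy| ≤ p and |y| ≥ 1.
The first p characters of w are a's, so xy (and hence y) consists only of a's. Write y = a^k, 1 ≤ k ≤ p.
Since 1 ≤ k ≤ p, k divides p!; set t = 1 + p!/k. Then xy^t z has p + (p!/k)·k = p + p! copies of a. Now the a-count is p+p! and (b-count)+2 = (p+p!-2)+2 = p+p!, so i ≠ j+2 fails. So xy^t z = a^{p+p!} b^{p+p!-2} ∉ L.
This contradicts the pumping lemma, so L is not regular.

a^{p+p!} b^{p+p!-2}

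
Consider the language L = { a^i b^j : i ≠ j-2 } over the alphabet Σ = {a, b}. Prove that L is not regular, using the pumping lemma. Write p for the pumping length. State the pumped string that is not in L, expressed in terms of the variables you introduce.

a^{p+p!} b^{p+p!+2}

Assume L is regular; let p be its pumping constant.
Choose w = a^p b^{p+p!+2}. Since p ≠ (p+p!+2)-2 = p+p!, w ∈ L; and |w| ≥ p.
By the pumping lemma, w = xyz with |xy| ≤ p and |y| > 0.
Since the first p symbols of w are all a's and |xy| ≤ p, y lies entirely in the leading a-block: y = a^k for some k with 1 ≤ k ≤ p.
Since 1 ≤ k ≤ p, k divides p!; set t = 1 + p!/k. Then xy^t z has p + (p!/k)·k = p + p! copies of a. Now the a-count is p+p! and (b-count)-2 = (p+p!+2)-2 = p+p!, so i ≠ j-2 fails. So xy^t z = a^{p+p!} b^{p+p!+2} ∉ L.
This contradicts the pumping lemma, so L is not regular.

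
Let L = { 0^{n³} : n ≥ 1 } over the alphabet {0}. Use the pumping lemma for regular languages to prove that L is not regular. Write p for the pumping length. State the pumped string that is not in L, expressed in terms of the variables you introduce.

0^{p³+k}

Assume L is regular; let p be its pumping constant.
Take w = 0^{p³} ∈ L with |w| = p³ ≥ p.
Write w = xyz as guaranteed by the lemma, with |xy| ≤ p and y is nonempty.
Then y = 0^k for some k with 1 ≤ k ≤ p.
Pump with i = 2: xy^2z = 0^{p³+k}. Since 1 ≤ k ≤ p, p³ < p³+k ≤ p³+p < p³+3p²+3p+1 = (p+1)³, so p³+k is not a perfect cube. So xy^2z ∉ L.
This is a contradiction; hence L is not regular.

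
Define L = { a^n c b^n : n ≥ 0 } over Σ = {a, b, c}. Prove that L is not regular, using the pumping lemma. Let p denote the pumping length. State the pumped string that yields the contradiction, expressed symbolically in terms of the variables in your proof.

Toward a contradiction, assume L is regular with pumping length p.
Take w = a^p c b^p ∈ L with |w| = 2p+1 ≥ p.
The pumping lemma gives a decomposition w = xyz where |xy| ≤ p and y is nonempty.
Because |xy| ≤ p and w begins with p copies of a, we have y = a^k with 1 ≤ k ≤ p.
Pump with i = 2: xy^2z = a^{p+k} c b^p, which would require p+k = p. But k ≥ 1, so xy^2z ∉ L.
This is a contradiction; hence L is not regular.

a^{p+k} c b^p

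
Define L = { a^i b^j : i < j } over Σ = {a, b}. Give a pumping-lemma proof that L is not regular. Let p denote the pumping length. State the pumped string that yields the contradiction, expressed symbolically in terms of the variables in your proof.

Assume L is regular; let p be its pumping constant.
Choose w = a^p b^{p+1} ∈ L, with |w| = 2p+1 ≥ p.
Write w = xyz as guaranteed by the lemma, with |xy| ≤ p and y is nonempty.
Because |xy| ≤ p and w begins with p copies of a, we have y = a^k with 1 ≤ k ≤ p.
Consider xy^2z = a^{p+k} b^{p+1}. Since k ≥ 1, the a-count p+k is at least p+1, so i < j fails; thus xy^2z ∉ L.
This is a contradiction; hence L is not regular.

a^{p+k} b^{p+1}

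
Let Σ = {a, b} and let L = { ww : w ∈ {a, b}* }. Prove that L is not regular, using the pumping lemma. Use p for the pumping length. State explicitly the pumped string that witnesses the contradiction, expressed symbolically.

a^{p+k} b^p a^p b^p

Suppose for contradiction that L is regular, and let p be the pumping length.
Take w = a^p b^p a^p b^p = uu where u = a^pb^p; then w ∈ L and |w| = 4p ≥ p.
The pumping lemma gives a decomposition w = xyz where |xy| ≤ p and |y| ≥ 1.
Since the first p symbols of w are all a's and |xy| ≤ p, y lies entirely in the leading a-block: y = a^k for some k with 1 ≤ k ≤ p.
Pump with i = 2: xy^2z = a^{p+k} b^p a^p b^p, of length 4p+k. Suppose this equals vv. The string starts with a and ends with b, so v does too; thus the boundary between the two copies of v is a b→a transition. There is exactly one such transition, at position 2p+k, so |v| = 2p+k and |vv| = 4p+2k ≠ 4p+k since k ≥ 1. So xy^2z ∉ L.
This is a contradiction; hence L is not regular.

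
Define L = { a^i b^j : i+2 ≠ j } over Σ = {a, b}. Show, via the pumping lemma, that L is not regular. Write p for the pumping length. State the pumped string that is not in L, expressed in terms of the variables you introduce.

Assume L is regular. Let p be the pumping length given by the pumping lemma.
Choose w = a^p b^{p+p!+2}. Since p ≠ (p+p!+2)-2 = p+p!, w ∈ L; and |w| ≥ p.
The pumping lemma gives a decomposition w = xyz where |xy| ≤ p and |y| > 0.
Because |xy| ≤ p and w begins with p copies of a, we have y = a^k with 1 ≤ k ≤ p.
Since 1 ≤ k ≤ p, k divides p!; set t = 1 + p!/k. Then xy^t z has p + (p!/k)·k = p + p! copies of a. Now the a-count is p+p! and (b-count)-2 = (p+p!+2)-2 = p+p!, so i+2 ≠ j fails. So xy^t z = a^{p+p!} b^{p+p!+2} ∉ L.
This contradicts the pumping lemma, so L is not regular.

a^{p+p!} b^{p+p!+2}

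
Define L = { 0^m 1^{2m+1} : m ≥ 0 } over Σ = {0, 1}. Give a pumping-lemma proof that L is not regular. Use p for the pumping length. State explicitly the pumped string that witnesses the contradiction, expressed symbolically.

0^{p+k} 1^{2p+1}

Suppose for contradiction that L is regular, and let p be the pumping length.
Let w = 0^p 1^{2p+1} ∈ L; note |w| = 3p+1 ≥ p.
Write w = xyz as guaranteed by the lemma, with |xy| ≤ p and y is nonempty.
The first p characters of w are 0's, so xy (and hence y) consists only of 0's. Write y = 0^k, 1 ≤ k ≤ p.
Pump with i = 2: xy^2z = 0^{p+k} 1^{2p+1}. For this to lie in L we would need 2p+1 = 2(p+k)+1, which forces k = 0. But k ≥ 1, so xy^2z ∉ L.
This is a contradiction; hence L is not regular.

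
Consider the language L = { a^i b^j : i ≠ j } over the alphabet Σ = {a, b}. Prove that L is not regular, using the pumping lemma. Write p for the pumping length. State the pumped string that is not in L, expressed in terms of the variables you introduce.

Toward a contradiction, assume L is regular with pumping length p.
Choose w = a^p b^{p+p!}. Since p ≠ p+p!, w ∈ L; and |w| ≥ p.
Write w = xyz as guaranteed by the lemma, with |xy| ≤ p and y is nonempty.
The first p characters of w are a's, so xy (and hence y) consists only of a's. Write y = a^k, 1 ≤ k ≤ p.
Since 1 ≤ k ≤ p, k divides p!; set t = 1 + p!/k. Then xy^t z has p + (p!/k)·k = p + p! copies of a. Now the a-count equals the b-count, so i ≠ j fails. So xy^t z = a^{p+p!} b^{p+p!} ∉ L.
This is a contradiction; hence L is not regular.

a^{p+p!} b^{p+p!}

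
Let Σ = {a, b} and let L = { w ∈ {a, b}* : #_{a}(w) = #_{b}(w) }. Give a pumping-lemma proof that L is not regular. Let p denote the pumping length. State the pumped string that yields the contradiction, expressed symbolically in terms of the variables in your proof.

a^{p+k} b^p

Toward a contradiction, assume L is regular with pumping length p.
Choose w = a^p b^p ∈ L with |w| = 2p ≥ p.
Write w = xyz as guaranteed by the lemma, with |xy| ≤ p and |y| ≥ 1.
Because |xy| ≤ p and w begins with p copies of a, we have y = a^k with 1 ≤ k ≤ p.
Pump with i = 2: xy^2z = a^{p+k} b^p has p+k occurrences of a but only p of b. Since k ≥ 1 the counts differ, so xy^2z ∉ L.
Contradiction. Therefore L is not regular.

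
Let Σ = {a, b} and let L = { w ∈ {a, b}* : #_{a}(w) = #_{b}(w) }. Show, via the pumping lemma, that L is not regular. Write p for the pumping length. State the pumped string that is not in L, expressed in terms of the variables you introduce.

a^{p+k} b^p

Assume L is regular. Let p be the pumping length given by the pumping lemma.
Choose w = a^p b^p ∈ L with |w| = 2p ≥ p.
By the pumping lemma, w = xyz with |xy| ≤ p and |y| ≥ 1.
The first p characters of w are a's, so xy (and hence y) consists only of a's. Write y = a^k, 1 ≤ k ≤ p.
Pump with i = 2: xy^2z = a^{p+k} b^p has p+k occurrences of a but only p of b. Since k ≥ 1 the counts differ, so xy^2z ∉ L.
This is a contradiction; hence L is not regular.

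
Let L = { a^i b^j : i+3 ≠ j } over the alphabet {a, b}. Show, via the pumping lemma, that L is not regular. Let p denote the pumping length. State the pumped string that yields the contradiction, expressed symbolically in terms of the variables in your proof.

Assume L is regular; let p be its pumping constant.
Choose w = a^p b^{p+p!+3}. Since p ≠ (p+p!+3)-3 = p+p!, w ∈ L; and |w| ≥ p.
Write w = xyz as guaranteed by the lemma, with |xy| ≤ p and |y| > 0.
Because |xy| ≤ p and w begins with p copies of a, we have y = a^k with 1 ≤ k ≤ p.
Since 1 ≤ k ≤ p, k divides p!; set t = 1 + p!/k. Then xy^t z has p + (p!/k)·k = p + p! copies of a. Now the a-count is p+p! and (b-count)-3 = (p+p!+3)-3 = p+p!, so i+3 ≠ j fails. So xy^t z = a^{p+p!} b^{p+p!+3} ∉ L.
This contradicts the pumping lemma, so L is not regular.

a^{p+p!} b^{p+p!+3}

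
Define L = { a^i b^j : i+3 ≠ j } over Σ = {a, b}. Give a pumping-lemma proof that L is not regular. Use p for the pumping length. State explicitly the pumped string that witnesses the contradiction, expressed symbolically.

a^{p+p!} b^{p+p!+3}

Assume L is regular. Let p be the pumping length given by the pumping lemma.
Choose w = a^p b^{p+p!+3}. Since p ≠ (p+p!+3)-3 = p+p!, w ∈ L; and |w| ≥ p.
By the pumping lemma, w = xyz with |xy| ≤ p and |y| > 0.
Because |xy| ≤ p and w begins with p copies of a, we have y = a^k with 1 ≤ k ≤ p.
Since 1 ≤ k ≤ p, k divides p!; set t = 1 + p!/k. Then xy^t z has p + (p!/k)·k = p + p! copies of a. Now the a-count is p+p! and (b-count)-3 = (p+p!+3)-3 = p+p!, so i+3 ≠ j fails. So xy^t z = a^{p+p!} b^{p+p!+3} ∉ L.
Contradiction. Therefore L is not regular.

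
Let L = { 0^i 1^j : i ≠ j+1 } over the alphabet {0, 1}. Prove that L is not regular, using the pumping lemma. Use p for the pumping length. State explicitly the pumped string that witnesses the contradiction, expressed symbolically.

0^{p+p!} 1^{p+p!-1}

Assume L is regular. Let p be the pumping length given by the pumping lemma.
Choose w = 0^p 1^{p+p!-1}. Since p ≠ (p+p!-1)+1 = p+p!, w ∈ L; and |w| ≥ p.
The pumping lemma gives a decomposition w = xyz where |xy| ≤ p and |y| > 0.
Because |xy| ≤ p and w begins with p copies of 0, we have y = 0^k with 1 ≤ k ≤ p.
Since 1 ≤ k ≤ p, k divides p!; set t = 1 + p!/k. Then xy^t z has p + (p!/k)·k = p + p! copies of 0. Now the 0-count is p+p! and (1-count)+1 = (p+p!-1)+1 = p+p!, so i ≠ j+1 fails. So xy^t z = 0^{p+p!} 1^{p+p!-1} ∉ L.
This is a contradiction; hence L is not regular.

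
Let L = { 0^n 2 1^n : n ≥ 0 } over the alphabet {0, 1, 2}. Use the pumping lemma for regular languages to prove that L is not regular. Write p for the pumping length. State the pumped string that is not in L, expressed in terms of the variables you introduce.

Assume L is regular. Let p be the pumping length given by the pumping lemma.
Take w = 0^p 2 1^p ∈ L with |w| = 2p+1 ≥ p.
By the pumping lemma, w = xyz with |xy| ≤ p and y is nonempty.
Since the first p symbols of w are all 0's and |xy| ≤ p, y lies entirely in the leading 0-block: y = 0^k for some k with 1 ≤ k ≤ p.
Pump with i = 2: xy^2z = 0^{p+k} 2 1^p, which would require p+k = p. But k ≥ 1, so xy^2z ∉ L.
Contradiction. Therefore L is not regular.

0^{p+k} 2 1^p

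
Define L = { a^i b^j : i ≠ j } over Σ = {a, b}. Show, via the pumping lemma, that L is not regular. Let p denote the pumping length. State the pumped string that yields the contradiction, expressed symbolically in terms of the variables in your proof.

Assume L is regular. Let p be the pumping length given by the pumping lemma.
Choose w = a^p b^{p+p!}. Since p ≠ p+p!, w ∈ L; and |w| ≥ p.
Write w = xyz as guaranteed by the lemma, with |xy| ≤ p and |y| > 0.
Since the first p symbols of w are all a's and |xy| ≤ p, y lies entirely in the leading a-block: y = a^k for some k with 1 ≤ k ≤ p.
Since 1 ≤ k ≤ p, k divides p!; set t = 1 + p!/k. Then xy^t z has p + (p!/k)·k = p + p! copies of a. Now the a-count equals the b-count, so i ≠ j fails. So xy^t z = a^{p+p!} b^{p+p!} ∉ L.
Contradiction. Therefore L is not regular.

a^{p+p!} b^{p+p!}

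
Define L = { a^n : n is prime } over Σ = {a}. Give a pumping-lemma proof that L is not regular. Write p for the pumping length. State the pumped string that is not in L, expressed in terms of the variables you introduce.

a^{q(1+k)}

Assume L is regular; let p be its pumping constant.
Let q be a prime with q ≥ p+2 (infinitely many primes exist), and take w = a^q ∈ L with |w| = q ≥ p.
By the pumping lemma, w = xyz with |xy| ≤ p and y is nonempty.
Then y = a^k for some k with 1 ≤ k ≤ p.
Since 1 ≤ k ≤ p, |xz| = q-k. Pump with i = q+1: |xy^{q+1}z| = (q-k)+(q+1)k = q+qk = q(1+k), which is composite (both factors ≥ 2). So xy^{q+1}z = a^{q(1+k)} ∉ L.
This contradicts the pumping lemma, so L is not regular.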